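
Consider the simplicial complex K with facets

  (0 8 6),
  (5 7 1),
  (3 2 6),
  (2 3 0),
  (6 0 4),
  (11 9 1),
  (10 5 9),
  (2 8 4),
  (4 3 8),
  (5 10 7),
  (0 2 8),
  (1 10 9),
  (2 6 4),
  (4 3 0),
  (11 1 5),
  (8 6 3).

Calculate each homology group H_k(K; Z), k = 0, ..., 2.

H_0 = Z^2,  H_1 = Z ⊕ Z_2,  H_2 = 0.

Take the total order 0 < 1 < 2 < 3 < 4 < 5 < 6 < 7 < 8 < 9 < 10 < 11 on the vertex set. Then K (dimension 2) consists of the simplices:

  0-simplices (12): [0], [1], [2], [3], [4], [5], [6], [7], [8], [9], [10], [11]
  1-simplices (27): (27 of them)
  2-simplices (16): [0,2,3], [0,2,8], [0,3,4], [0,4,6], [0,6,8], [1,5,7], [1,5,11], [1,9,10], [1,9,11], [2,3,6], [2,4,6], [2,4,8], [3,4,8], [3,6,8], [5,7,10], [5,9,10]

so the chain groups are C_0 ≅ Z^12, C_1 ≅ Z^27, C_2 ≅ Z^16.

Boundary ∂_1: C_1 → C_0 maps an edge to its endpoints' difference, ∂[p,q] = q − p.
The resulting 12×27 matrix has rank 10, and its Smith normal form has invariant factors (1,1,1,1,1,1,1,1,1,1).

Boundary ∂_2: C_2 → C_1 maps a triangle to the signed sum of its edges. For instance
  ∂[0,2,8] = [2,8] − [0,8] + [0,2],
  ∂[2,4,8] = [4,8] − [2,8] + [2,4].
As a 27×16 matrix over Z this has rank 16, with invariant factors (1,1,1,1,1,1,1,1,1,1,1,1,1,1,1,2).

Reading off H_k = ker ∂_k / im ∂_{k+1}:

  H_0: rank C_0 − rank ∂_1 = 12 − 10 = 2, and the invariant factors of ∂_1 are all 1, so H_0 ≅ Z^2.
  H_1: rank ker ∂_1 − rank ∂_2 = (27 − 10) − 16 = 1, and ∂_2 has invariant factor 2 > 1, so H_1 ≅ Z ⊕ Z_2.
  H_2: rank ker ∂_2 − rank ∂_3 = (16 − 16) − 0 = 0, and there is no ∂_3, so H_2 ≅ 0.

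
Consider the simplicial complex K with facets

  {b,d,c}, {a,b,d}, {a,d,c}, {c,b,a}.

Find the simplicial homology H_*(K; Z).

H_0 ≅ Z,  H_1 = 0,  H_2 ≅ Z.

K has 4 vertices, 6 edges, 4 triangles.
rank ∂_0 = 0, rank ∂_1 = 3 ⇒ b_0 = 4 − 0 − 3 = 1; all invariant factors of ∂_1 are 1 so no torsion. So H_0 ≅ Z.
rank ∂_1 = 3, rank ∂_2 = 3 ⇒ b_1 = 6 − 3 − 3 = 0; all invariant factors of ∂_2 are 1 so no torsion. So H_1 ≅ 0.
rank ∂_2 = 3, rank ∂_3 = 0 ⇒ b_2 = 4 − 3 − 0 = 1. So H_2 ≅ Z.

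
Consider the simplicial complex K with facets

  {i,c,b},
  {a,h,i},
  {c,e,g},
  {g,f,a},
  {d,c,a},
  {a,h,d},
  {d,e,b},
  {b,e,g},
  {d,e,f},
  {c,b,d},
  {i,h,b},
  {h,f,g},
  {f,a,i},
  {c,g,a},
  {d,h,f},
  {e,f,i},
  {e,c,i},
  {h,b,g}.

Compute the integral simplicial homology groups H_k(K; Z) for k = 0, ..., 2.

Fix the vertex order a < b < c < d < e < f < g < h < i and write every simplex with vertices in increasing order. Then dim K = 2 and the simplices of K are:

  0-simplices (9): a, b, c, d, e, f, g, h, i
  1-simplices (27): ac, ad, af, ag, ah, ai, bc, bd, be, bg, bh, bi, cd, ce, cg, ci, de, df, dh, ef, eg, ei, fg, fh, fi, gh, hi
  2-simplices (18): acd, acg, adh, afg, afi, ahi, bcd, bci, bde, beg, bgh, bhi, ceg, cei, def, dfh, efi, fgh

so the chain groups are C_0 ≅ Z^9, C_1 ≅ Z^27, C_2 ≅ Z^18.

∂_1: C_1 → C_0 is given by ∂[p,q] = [q] − [p].
The resulting 9×27 matrix has rank 8, and its Smith normal form has invariant factors (1,1,1,1,1,1,1,1).

The boundary map ∂_2: C_2 → C_1 maps a triangle to the signed sum of its edges. For instance
  ∂cei = ei − ci + ce,
  ∂bde = de − be + bd.
This gives a 27×18 integer matrix of rank 18; reducing to Smith normal form yields diagonal entries (1,1,1,1,1,1,1,1,1,1,1,1,1,1,1,1,1,2).

Computing H_k = (kernel of ∂_k) / (image of ∂_{k+1}):

  H_0: rank C_0 − rank ∂_1 = 9 − 8 = 1, and the invariant factors of ∂_1 are all 1, so H_0 ≅ Z.
  H_1: rank ker ∂_1 − rank ∂_2 = (27 − 8) − 18 = 1, and ∂_2 has invariant factor 2 > 1, so H_1 ≅ Z ⊕ Z/2Z.
  H_2: rank ker ∂_2 − rank ∂_3 = (18 − 18) − 0 = 0, and there is no ∂_3, so H_2 ≅ 0.

As a check, the Euler characteristic is 9 − 27 + 18 = 0, which agrees with 1 − 1 + 0 = 0.

H_0 ≅ Z,  H_1 ≅ Z ⊕ Z/2Z,  H_2 = 0.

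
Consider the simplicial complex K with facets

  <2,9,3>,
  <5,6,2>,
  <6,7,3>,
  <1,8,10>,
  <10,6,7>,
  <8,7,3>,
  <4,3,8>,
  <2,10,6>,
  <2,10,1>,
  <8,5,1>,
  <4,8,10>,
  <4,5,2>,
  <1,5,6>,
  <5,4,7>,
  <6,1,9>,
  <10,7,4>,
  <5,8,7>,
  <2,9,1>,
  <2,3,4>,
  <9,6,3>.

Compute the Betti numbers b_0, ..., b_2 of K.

We work with the vertex ordering 1 < 2 < 3 < 4 < 5 < 6 < 7 < 8 < 9 < 10. The simplices of K, each written with vertices in increasing order, are:

  0-simplices (10): [1], [2], [3], [4], [5], [6], [7], [8], [9], [10]
  1-simplices (30): (30 of them)
  2-simplices (20): (20 of them)

giving chain groups C_0 ≅ Z^10, C_1 ≅ Z^30, C_2 ≅ Z^20.

Boundary ∂_1: C_1 → C_0 is given by ∂[p,q] = [q] − [p].
The 10×30 boundary matrix has rank 9 and Smith normal form diag(1,1,1,1,1,1,1,1,1).

The boundary map ∂_2: C_2 → C_1 sends each 2-simplex [p,q,r] to [q,r] − [p,r] + [p,q]. For instance
  ∂[1,2,10] = [2,10] − [1,10] + [1,2],
  ∂[5,7,8] = [7,8] − [5,8] + [5,7].
The 30×20 boundary matrix has rank 20 and Smith normal form diag(1,1,1,1,1,1,1,1,1,1,1,1,1,1,1,1,1,1,1,2).

From H_k ≅ ker(∂_k) / im(∂_{k+1}) we obtain:

  H_0: rank C_0 − rank ∂_1 = 10 − 9 = 1, and the invariant factors of ∂_1 are all 1, so H_0 = Z.
  H_1: rank ker ∂_1 − rank ∂_2 = (30 − 9) − 20 = 1, and ∂_2 has invariant factor 2 > 1, so H_1 = Z ⊕ Z/2Z.
  H_2: rank ker ∂_2 − rank ∂_3 = (20 − 20) − 0 = 0, and there is no ∂_3, so H_2 = 0.

As a check, the Euler characteristic is 10 − 30 + 20 = 0, which agrees with 1 − 1 + 0 = 0.

Hence the Betti numbers are b_0 = 1, b_1 = 1, b_2 = 0.

b_0 = 1, b_1 = 1, b_2 = 0.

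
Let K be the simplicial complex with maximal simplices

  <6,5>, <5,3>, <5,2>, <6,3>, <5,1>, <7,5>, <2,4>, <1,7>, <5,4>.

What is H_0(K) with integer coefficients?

Take the total order 1 < 2 < 3 < 4 < 5 < 6 < 7 on the vertex set. Then K (dimension 1) consists of the simplices:

  0-simplices (7): [1], [2], [3], [4], [5], [6], [7]
  1-simplices (9): [1,5], [1,7], [2,4], [2,5], [3,5], [3,6], [4,5], [5,6], [5,7]

Hence C_0 ≅ Z^7, C_1 ≅ Z^9.

The boundary map ∂_1: C_1 → C_0 maps an edge to its endpoints' difference, ∂[p,q] = q − p. For instance
  ∂[2,4] = [4] − [2].
The 7×9 boundary matrix has rank 6 and Smith normal form diag(1,1,1,1,1,1).

Reading off H_k = ker ∂_k / im ∂_{k+1}:

  H_0: rank C_0 − rank ∂_1 = 7 − 6 = 1, and the invariant factors of ∂_1 are all 1, so H_0 ≅ Z.

H_0 ≅ Z.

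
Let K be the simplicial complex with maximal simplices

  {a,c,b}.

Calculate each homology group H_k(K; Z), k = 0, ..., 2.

Fix the vertex order a < b < c and write every simplex with vertices in increasing order. Then dim K = 2 and the simplices of K are:

  0-simplices (3): a, b, c
  1-simplices (3): ab, ac, bc
  2-simplices (1): abc

so the chain groups are C_0 ≅ Z^3, C_1 ≅ Z^3, C_2 ≅ Z^1.

∂_1: C_1 → C_0 sends each edge [p,q] (with p < q) to q − p. For instance
  ∂ab = b − a.
The resulting 3×3 matrix has rank 2, and its Smith normal form has invariant factors (1,1).

The boundary map ∂_2: C_2 → C_1 maps a triangle to the signed sum of its edges. For instance
  ∂abc = bc − ac + ab.
The 3×1 boundary matrix has rank 1 and Smith normal form diag(1).

From H_k ≅ ker(∂_k) / im(∂_{k+1}) we obtain:

  H_0: rank C_0 − rank ∂_1 = 3 − 2 = 1, and the invariant factors of ∂_1 are all 1, so H_0 = Z.
  H_1: rank ker ∂_1 − rank ∂_2 = (3 − 2) − 1 = 0, and the invariant factors of ∂_2 are all 1, so H_1 = 0.
  H_2: rank ker ∂_2 − rank ∂_3 = (1 − 1) − 0 = 0, and there is no ∂_3, so H_2 = 0.

H_0 ≅ Z,  H_1 = 0,  H_2 = 0.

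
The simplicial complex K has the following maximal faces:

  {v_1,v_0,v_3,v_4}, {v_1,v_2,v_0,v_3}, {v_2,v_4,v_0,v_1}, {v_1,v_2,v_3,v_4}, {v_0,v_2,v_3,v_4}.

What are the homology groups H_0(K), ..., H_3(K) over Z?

K has 5 vertices, 10 edges, 10 triangles, 5 3-simplices.
rank ∂_0 = 0, rank ∂_1 = 4 ⇒ b_0 = 5 − 0 − 4 = 1; all invariant factors of ∂_1 are 1 so no torsion. So H_0 = Z.
rank ∂_1 = 4, rank ∂_2 = 6 ⇒ b_1 = 10 − 4 − 6 = 0; all invariant factors of ∂_2 are 1 so no torsion. So H_1 = 0.
rank ∂_2 = 6, rank ∂_3 = 4 ⇒ b_2 = 10 − 6 − 4 = 0; all invariant factors of ∂_3 are 1 so no torsion. So H_2 = 0.
rank ∂_3 = 4, rank ∂_4 = 0 ⇒ b_3 = 5 − 4 − 0 = 1. So H_3 = Z.

H_0 = Z,  H_1 = 0,  H_2 = 0,  H_3 = Z.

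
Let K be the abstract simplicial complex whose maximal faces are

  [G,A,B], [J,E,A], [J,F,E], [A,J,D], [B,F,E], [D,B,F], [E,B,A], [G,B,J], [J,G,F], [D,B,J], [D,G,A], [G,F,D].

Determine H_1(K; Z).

H_1 = Z/2Z.

Fix the vertex order A < B < D < E < F < G < J and write every simplex with vertices in increasing order. Then dim K = 2 and the simplices of K are:

  0-simplices (7): A, B, D, E, F, G, J
  1-simplices (18): AB, AD, AE, AG, AJ, BD, BE, BF, BG, BJ, DF, DG, DJ, EF, EJ, FG, FJ, GJ
  2-simplices (12): ABE, ABG, ADG, ADJ, AEJ, BDF, BDJ, BEF, BGJ, DFG, EFJ, FGJ

so the chain groups are C_0 ≅ Z^7, C_1 ≅ Z^18, C_2 ≅ Z^12.

∂_1: C_1 → C_0 sends each edge [p,q] (with p < q) to q − p.
As a 7×18 matrix over Z this has rank 6, with invariant factors (1,1,1,1,1,1).

The boundary map ∂_2: C_2 → C_1 maps a triangle to the signed sum of its edges. For instance
  ∂BEF = EF − BF + BE,
  ∂BDJ = DJ − BJ + BD.
The resulting 18×12 matrix has rank 12, and its Smith normal form has invariant factors (1,1,1,1,1,1,1,1,1,1,1,2).

From H_k ≅ ker(∂_k) / im(∂_{k+1}) we obtain:

  H_1: rank ker ∂_1 − rank ∂_2 = (18 − 6) − 12 = 0, and ∂_2 has invariant factor 2 > 1, so H_1 = Z/2Z.

(K is a triangulation of the real projective plane RP^2.)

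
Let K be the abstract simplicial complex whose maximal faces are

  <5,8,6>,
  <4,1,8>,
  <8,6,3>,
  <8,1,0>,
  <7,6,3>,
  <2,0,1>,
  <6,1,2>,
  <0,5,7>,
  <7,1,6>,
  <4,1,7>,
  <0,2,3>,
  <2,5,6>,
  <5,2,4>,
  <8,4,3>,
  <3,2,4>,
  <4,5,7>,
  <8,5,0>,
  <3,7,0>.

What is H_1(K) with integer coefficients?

H_1 ≅ Z^2.

Take the total order 0 < 1 < 2 < 3 < 4 < 5 < 6 < 7 < 8 on the vertex set. Then K (dimension 2) consists of the simplices:

  0-simplices (9): [0], [1], [2], [3], [4], [5], [6], [7], [8]
  1-simplices (27): (27 of them)
  2-simplices (18): [0,1,2], [0,1,8], [0,2,3], [0,3,7], [0,5,7], [0,5,8], [1,2,6], [1,4,7], [1,4,8], [1,6,7], [2,3,4], [2,4,5], [2,5,6], [3,4,8], [3,6,7], [3,6,8], [4,5,7], [5,6,8]

so the chain groups are C_0 ≅ Z^9, C_1 ≅ Z^27, C_2 ≅ Z^18.

∂_1: C_1 → C_0 maps an edge to its endpoints' difference, ∂[p,q] = q − p. For instance
  ∂[0,1] = [1] − [0].
This gives a 9×27 integer matrix of rank 8; reducing to Smith normal form yields diagonal entries (1,1,1,1,1,1,1,1).

The boundary map ∂_2: C_2 → C_1 sends each 2-simplex [p,q,r] to [q,r] − [p,r] + [p,q]. For instance
  ∂[1,4,7] = [4,7] − [1,7] + [1,4],
  ∂[0,5,8] = [5,8] − [0,8] + [0,5].
The 27×18 boundary matrix has rank 17 and Smith normal form diag(1,1,1,1,1,1,1,1,1,1,1,1,1,1,1,1,1).

From H_k ≅ ker(∂_k) / im(∂_{k+1}) we obtain:

  H_1: rank ker ∂_1 − rank ∂_2 = (27 − 8) − 17 = 2, and the invariant factors of ∂_2 are all 1, so H_1 = Z^2.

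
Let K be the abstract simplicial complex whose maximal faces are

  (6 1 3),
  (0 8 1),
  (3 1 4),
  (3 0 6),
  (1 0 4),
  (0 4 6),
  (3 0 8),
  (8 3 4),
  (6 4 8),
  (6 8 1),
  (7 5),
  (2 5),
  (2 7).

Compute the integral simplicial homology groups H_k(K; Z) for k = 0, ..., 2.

Order the vertices as 0 < 1 < 2 < 3 < 4 < 5 < 6 < 7 < 8. Listing each simplex with vertices in this order, K has dimension 2 with simplices:

  0-simplices (9): [0], [1], [2], [3], [4], [5], [6], [7], [8]
  1-simplices (18): [0,1], [0,3], [0,4], [0,6], [0,8], [1,3], [1,4], [1,6], [1,8], [2,5], [2,7], [3,4], [3,6], [3,8], [4,6], [4,8], [5,7], [6,8]
  2-simplices (10): [0,1,4], [0,1,8], [0,3,6], [0,3,8], [0,4,6], [1,3,4], [1,3,6], [1,6,8], [3,4,8], [4,6,8]

Hence C_0 ≅ Z^9, C_1 ≅ Z^18, C_2 ≅ Z^10.

∂_1: C_1 → C_0 is given by ∂[p,q] = [q] − [p]. For instance
  ∂[0,3] = [3] − [0].
The 9×18 boundary matrix has rank 7 and Smith normal form diag(1,1,1,1,1,1,1).

∂_2: C_2 → C_1 acts by ∂[p,q,r] = [q,r] − [p,r] + [p,q]. For instance
  ∂[1,6,8] = [6,8] − [1,8] + [1,6],
  ∂[4,6,8] = [6,8] − [4,8] + [4,6].
The resulting 18×10 matrix has rank 10, and its Smith normal form has invariant factors (1,1,1,1,1,1,1,1,1,2).

Computing H_k = (kernel of ∂_k) / (image of ∂_{k+1}):

  H_0: rank C_0 − rank ∂_1 = 9 − 7 = 2, and the invariant factors of ∂_1 are all 1, so H_0 ≅ Z^2.
  H_1: rank ker ∂_1 − rank ∂_2 = (18 − 7) − 10 = 1, and ∂_2 has invariant factor 2 > 1, so H_1 ≅ Z ⊕ Z/2Z.
  H_2: rank ker ∂_2 − rank ∂_3 = (10 − 10) − 0 = 0, and there is no ∂_3, so H_2 ≅ 0.

H_0 ≅ Z^2,  H_1 ≅ Z ⊕ Z/2Z,  H_2 = 0.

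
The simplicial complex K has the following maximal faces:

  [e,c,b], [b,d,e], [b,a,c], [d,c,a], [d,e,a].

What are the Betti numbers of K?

We work with the vertex ordering a < b < c < d < e. The simplices of K, each written with vertices in increasing order, are:

  0-simplices (5): a, b, c, d, e
  1-simplices (10): ab, ac, ad, ae, bc, bd, be, cd, ce, de
  2-simplices (5): abc, acd, ade, bce, bde

Hence C_0 ≅ Z^5, C_1 ≅ Z^10, C_2 ≅ Z^5.

Boundary ∂_1: C_1 → C_0 is given by ∂[p,q] = [q] − [p]. For instance
  ∂ae = e − a.
This gives a 5×10 integer matrix of rank 4; reducing to Smith normal form yields diagonal entries (1,1,1,1).

The boundary map ∂_2: C_2 → C_1 sends each 2-simplex [p,q,r] to [q,r] − [p,r] + [p,q]. For instance
  ∂abc = bc − ac + ab,
  ∂ade = de − ae + ad.
As a 10×5 matrix over Z this has rank 5, with invariant factors (1,1,1,1,1).

From H_k ≅ ker(∂_k) / im(∂_{k+1}) we obtain:

  H_0: rank C_0 − rank ∂_1 = 5 − 4 = 1, and the invariant factors of ∂_1 are all 1, so H_0 = Z.
  H_1: rank ker ∂_1 − rank ∂_2 = (10 − 4) − 5 = 1, and the invariant factors of ∂_2 are all 1, so H_1 = Z.
  H_2: rank ker ∂_2 − rank ∂_3 = (5 − 5) − 0 = 0, and there is no ∂_3, so H_2 = 0.

Hence the Betti numbers are b_0 = 1, b_1 = 1, b_2 = 0.

b_0 = 1, b_1 = 1, b_2 = 0.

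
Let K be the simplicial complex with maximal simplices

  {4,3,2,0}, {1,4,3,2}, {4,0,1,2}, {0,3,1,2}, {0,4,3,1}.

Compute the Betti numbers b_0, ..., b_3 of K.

Order the vertices as 0 < 1 < 2 < 3 < 4. Listing each simplex with vertices in this order, K has dimension 3 with simplices:

  0-simplices (5): [0], [1], [2], [3], [4]
  1-simplices (10): [0,1], [0,2], [0,3], [0,4], [1,2], [1,3], [1,4], [2,3], [2,4], [3,4]
  2-simplices (10): [0,1,2], [0,1,3], [0,1,4], [0,2,3], [0,2,4], [0,3,4], [1,2,3], [1,2,4], [1,3,4], [2,3,4]
  3-simplices (5): [0,1,2,3], [0,1,2,4], [0,1,3,4], [0,2,3,4], [1,2,3,4]

Hence C_0 ≅ Z^5, C_1 ≅ Z^10, C_2 ≅ Z^10, C_3 ≅ Z^5.

∂_1: C_1 → C_0 is given by ∂[p,q] = [q] − [p]. For instance
  ∂[3,4] = [4] − [3].
The 5×10 boundary matrix has rank 4 and Smith normal form diag(1,1,1,1).

∂_2: C_2 → C_1 acts by ∂[p,q,r] = [q,r] − [p,r] + [p,q]. For instance
  ∂[1,2,3] = [2,3] − [1,3] + [1,2],
  ∂[0,1,4] = [1,4] − [0,4] + [0,1].
As a 10×10 matrix over Z this has rank 6, with invariant factors (1,1,1,1,1,1).

The boundary map ∂_3: C_3 → C_2 sends each 3-simplex σ to the alternating sum Σ_i (−1)^i (σ with its i-th vertex removed). For instance
  ∂[0,1,2,3] = [1,2,3] − [0,2,3] + [0,1,3] − [0,1,2],
  ∂[0,1,3,4] = [1,3,4] − [0,3,4] + [0,1,4] − [0,1,3].
The resulting 10×5 matrix has rank 4, and its Smith normal form has invariant factors (1,1,1,1).

Now H_k = ker ∂_k / im ∂_{k+1}, so:

  H_0: rank C_0 − rank ∂_1 = 5 − 4 = 1, and the invariant factors of ∂_1 are all 1, so H_0 = Z.
  H_1: rank ker ∂_1 − rank ∂_2 = (10 − 4) − 6 = 0, and the invariant factors of ∂_2 are all 1, so H_1 = 0.
  H_2: rank ker ∂_2 − rank ∂_3 = (10 − 6) − 4 = 0, and the invariant factors of ∂_3 are all 1, so H_2 = 0.
  H_3: rank ker ∂_3 − rank ∂_4 = (5 − 4) − 0 = 1, and there is no ∂_4, so H_3 = Z.

Hence the Betti numbers are b_0 = 1, b_1 = 0, b_2 = 0, b_3 = 1.

b_0 = 1, b_1 = 0, b_2 = 0, b_3 = 1.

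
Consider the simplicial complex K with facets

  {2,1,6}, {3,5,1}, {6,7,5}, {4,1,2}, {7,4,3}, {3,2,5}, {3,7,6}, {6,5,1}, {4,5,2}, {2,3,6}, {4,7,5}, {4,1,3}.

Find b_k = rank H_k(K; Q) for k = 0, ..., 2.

Order the vertices as 1 < 2 < 3 < 4 < 5 < 6 < 7. Listing each simplex with vertices in this order, K has dimension 2 with simplices:

  0-simplices (7): [1], [2], [3], [4], [5], [6], [7]
  1-simplices (18): [1,2], [1,3], [1,4], [1,5], [1,6], [2,3], [2,4], [2,5], [2,6], [3,4], [3,5], [3,6], [3,7], [4,5], [4,7], [5,6], [5,7], [6,7]
  2-simplices (12): [1,2,4], [1,2,6], [1,3,4], [1,3,5], [1,5,6], [2,3,5], [2,3,6], [2,4,5], [3,4,7], [3,6,7], [4,5,7], [5,6,7]

Hence C_0 ≅ Z^7, C_1 ≅ Z^18, C_2 ≅ Z^12.

The boundary map ∂_1: C_1 → C_0 sends each edge [p,q] (with p < q) to q − p.
The 7×18 boundary matrix has rank 6 and Smith normal form diag(1,1,1,1,1,1).

The boundary map ∂_2: C_2 → C_1 acts by ∂[p,q,r] = [q,r] − [p,r] + [p,q]. For instance
  ∂[1,3,5] = [3,5] − [1,5] + [1,3],
  ∂[1,2,6] = [2,6] − [1,6] + [1,2].
This gives a 18×12 integer matrix of rank 12; reducing to Smith normal form yields diagonal entries (1,1,1,1,1,1,1,1,1,1,1,2).

Computing H_k = (kernel of ∂_k) / (image of ∂_{k+1}):

  H_0: rank C_0 − rank ∂_1 = 7 − 6 = 1, and the invariant factors of ∂_1 are all 1, so H_0 = Z.
  H_1: rank ker ∂_1 − rank ∂_2 = (18 − 6) − 12 = 0, and ∂_2 has invariant factor 2 > 1, so H_1 = Z_2.
  H_2: rank ker ∂_2 − rank ∂_3 = (12 − 12) − 0 = 0, and there is no ∂_3, so H_2 = 0.

As a check, the Euler characteristic is 7 − 18 + 12 = 1, which agrees with 1 − 0 + 0 = 1.
(K is a triangulation of the real projective plane RP^2.)

Hence the Betti numbers are b_0 = 1, b_1 = 0, b_2 = 0.

b_0 = 1, b_1 = 0, b_2 = 0.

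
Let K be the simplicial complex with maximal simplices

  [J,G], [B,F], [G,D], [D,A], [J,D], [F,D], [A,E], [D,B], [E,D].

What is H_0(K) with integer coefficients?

We work with the vertex ordering A < B < D < E < F < G < J. The simplices of K, each written with vertices in increasing order, are:

  0-simplices (7): A, B, D, E, F, G, J
  1-simplices (9): AD, AE, BD, BF, DE, DF, DG, DJ, GJ

so the chain groups are C_0 ≅ Z^7, C_1 ≅ Z^9.

The boundary map ∂_1: C_1 → C_0 is given by ∂[p,q] = [q] − [p].
This gives a 7×9 integer matrix of rank 6; reducing to Smith normal form yields diagonal entries (1,1,1,1,1,1).

Reading off H_k = ker ∂_k / im ∂_{k+1}:

  H_0: rank C_0 − rank ∂_1 = 7 − 6 = 1, and the invariant factors of ∂_1 are all 1, so H_0 ≅ Z.

H_0 ≅ Z.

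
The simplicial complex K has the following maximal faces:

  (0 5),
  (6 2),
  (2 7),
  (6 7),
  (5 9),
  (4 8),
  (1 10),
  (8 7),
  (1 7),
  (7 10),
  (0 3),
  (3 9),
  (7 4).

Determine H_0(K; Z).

H_0 = Z^2.

Fix the vertex order 0 < 1 < 2 < 3 < 4 < 5 < 6 < 7 < 8 < 9 < 10 and write every simplex with vertices in increasing order. Then dim K = 1 and the simplices of K are:

  0-simplices (11): [0], [1], [2], [3], [4], [5], [6], [7], [8], [9], [10]
  1-simplices (13): [0,3], [0,5], [1,7], [1,10], [2,6], [2,7], [3,9], [4,7], [4,8], [5,9], [6,7], [7,8], [7,10]

Hence C_0 ≅ Z^11, C_1 ≅ Z^13.

∂_1: C_1 → C_0 sends each edge [p,q] (with p < q) to q − p. For instance
  ∂[4,8] = [8] − [4].
This gives a 11×13 integer matrix of rank 9; reducing to Smith normal form yields diagonal entries (1,1,1,1,1,1,1,1,1).

Computing H_k = (kernel of ∂_k) / (image of ∂_{k+1}):

  H_0: rank C_0 − rank ∂_1 = 11 − 9 = 2, and the invariant factors of ∂_1 are all 1, so H_0 ≅ Z^2.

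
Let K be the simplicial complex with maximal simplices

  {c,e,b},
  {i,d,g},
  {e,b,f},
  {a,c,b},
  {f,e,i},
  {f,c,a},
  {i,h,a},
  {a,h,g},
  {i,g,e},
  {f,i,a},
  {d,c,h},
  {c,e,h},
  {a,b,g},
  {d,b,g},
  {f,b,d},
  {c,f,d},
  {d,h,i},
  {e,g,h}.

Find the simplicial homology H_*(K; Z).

H_0 ≅ Z,  H_1 ≅ Z × Z/2,  H_2 = 0.

Fix the vertex order a < b < c < d < e < f < g < h < i and write every simplex with vertices in increasing order. Then dim K = 2 and the simplices of K are:

  0-simplices (9): a, b, c, d, e, f, g, h, i
  1-simplices (27): ab, ac, af, ag, ah, ai, bc, bd, be, bf, bg, cd, ce, cf, ch, df, dg, dh, di, ef, eg, eh, ei, fi, gh, gi, hi
  2-simplices (18): abc, abg, acf, afi, agh, ahi, bce, bdf, bdg, bef, cdf, cdh, ceh, dgi, dhi, efi, egh, egi

so the chain groups are C_0 ≅ Z^9, C_1 ≅ Z^27, C_2 ≅ Z^18.

∂_1: C_1 → C_0 is given by ∂[p,q] = [q] − [p]. For instance
  ∂ch = h − c.
This gives a 9×27 integer matrix of rank 8; reducing to Smith normal form yields diagonal entries (1,1,1,1,1,1,1,1).

The boundary map ∂_2: C_2 → C_1 maps a triangle to the signed sum of its edges. For instance
  ∂bef = ef − bf + be,
  ∂ceh = eh − ch + ce.
The 27×18 boundary matrix has rank 18 and Smith normal form diag(1,1,1,1,1,1,1,1,1,1,1,1,1,1,1,1,1,2).

Reading off H_k = ker ∂_k / im ∂_{k+1}:

  H_0: rank C_0 − rank ∂_1 = 9 − 8 = 1, and the invariant factors of ∂_1 are all 1, so H_0 ≅ Z.
  H_1: rank ker ∂_1 − rank ∂_2 = (27 − 8) − 18 = 1, and ∂_2 has invariant factor 2 > 1, so H_1 ≅ Z × Z/2.
  H_2: rank ker ∂_2 − rank ∂_3 = (18 − 18) − 0 = 0, and there is no ∂_3, so H_2 ≅ 0.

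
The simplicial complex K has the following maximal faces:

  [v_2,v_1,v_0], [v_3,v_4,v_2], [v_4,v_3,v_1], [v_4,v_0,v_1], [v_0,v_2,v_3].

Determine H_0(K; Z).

H_0 ≅ Z.

Take the total order v_0 < v_1 < v_2 < v_3 < v_4 on the vertex set. Then K (dimension 2) consists of the simplices:

  0-simplices (5): [v_0], [v_1], [v_2], [v_3], [v_4]
  1-simplices (10): [v_0,v_1], [v_0,v_2], [v_0,v_3], [v_0,v_4], [v_1,v_2], [v_1,v_3], [v_1,v_4], [v_2,v_3], [v_2,v_4], [v_3,v_4]
  2-simplices (5): [v_0,v_1,v_2], [v_0,v_1,v_4], [v_0,v_2,v_3], [v_1,v_3,v_4], [v_2,v_3,v_4]

giving chain groups C_0 ≅ Z^5, C_1 ≅ Z^10, C_2 ≅ Z^5.

The boundary map ∂_1: C_1 → C_0 maps an edge to its endpoints' difference, ∂[p,q] = q − p. For instance
  ∂[v_0,v_2] = [v_2] − [v_0].
The 5×10 boundary matrix has rank 4 and Smith normal form diag(1,1,1,1).

The boundary map ∂_2: C_2 → C_1 acts by ∂[p,q,r] = [q,r] − [p,r] + [p,q]. For instance
  ∂[v_0,v_1,v_2] = [v_1,v_2] − [v_0,v_2] + [v_0,v_1],
  ∂[v_2,v_3,v_4] = [v_3,v_4] − [v_2,v_4] + [v_2,v_3].
The resulting 10×5 matrix has rank 5, and its Smith normal form has invariant factors (1,1,1,1,1).

Now H_k = ker ∂_k / im ∂_{k+1}, so:

  H_0: rank C_0 − rank ∂_1 = 5 − 4 = 1, and the invariant factors of ∂_1 are all 1, so H_0 ≅ Z.

(K is a triangulation of the Möbius band.)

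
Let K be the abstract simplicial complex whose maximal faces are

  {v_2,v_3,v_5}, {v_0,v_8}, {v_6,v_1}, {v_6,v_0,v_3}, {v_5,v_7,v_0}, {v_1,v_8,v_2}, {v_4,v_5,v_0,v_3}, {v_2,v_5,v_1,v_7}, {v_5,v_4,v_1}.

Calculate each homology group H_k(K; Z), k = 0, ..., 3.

H_0 ≅ Z,  H_1 ≅ Z^2,  H_2 = 0,  H_3 = 0.

Take the total order v_0 < v_1 < v_2 < v_3 < v_4 < v_5 < v_6 < v_7 < v_8 on the vertex set. Then K (dimension 3) consists of the simplices:

  0-simplices (9): [v_0], [v_1], [v_2], [v_3], [v_4], [v_5], [v_6], [v_7], [v_8]
  1-simplices (21): (21 of them)
  2-simplices (13): (13 of them)
  3-simplices (2): [v_0,v_3,v_4,v_5], [v_1,v_2,v_5,v_7]

giving chain groups C_0 ≅ Z^9, C_1 ≅ Z^21, C_2 ≅ Z^13, C_3 ≅ Z^2.

∂_1: C_1 → C_0 is given by ∂[p,q] = [q] − [p]. For instance
  ∂[v_2,v_7] = [v_7] − [v_2].
The 9×21 boundary matrix has rank 8 and Smith normal form diag(1,1,1,1,1,1,1,1).

Boundary ∂_2: C_2 → C_1 maps a triangle to the signed sum of its edges. For instance
  ∂[v_3,v_4,v_5] = [v_4,v_5] − [v_3,v_5] + [v_3,v_4],
  ∂[v_2,v_3,v_5] = [v_3,v_5] − [v_2,v_5] + [v_2,v_3].
This gives a 21×13 integer matrix of rank 11; reducing to Smith normal form yields diagonal entries (1,1,1,1,1,1,1,1,1,1,1).

∂_3: C_3 → C_2 sends each 3-simplex σ to the alternating sum Σ_i (−1)^i (σ with its i-th vertex removed). For instance
  ∂[v_1,v_2,v_5,v_7] = [v_2,v_5,v_7] − [v_1,v_5,v_7] + [v_1,v_2,v_7] − [v_1,v_2,v_5],
  ∂[v_0,v_3,v_4,v_5] = [v_3,v_4,v_5] − [v_0,v_4,v_5] + [v_0,v_3,v_5] − [v_0,v_3,v_4].
The resulting 13×2 matrix has rank 2, and its Smith normal form has invariant factors (1,1).

Now H_k = ker ∂_k / im ∂_{k+1}, so:

  H_0: rank C_0 − rank ∂_1 = 9 − 8 = 1, and the invariant factors of ∂_1 are all 1, so H_0 ≅ Z.
  H_1: rank ker ∂_1 − rank ∂_2 = (21 − 8) − 11 = 2, and the invariant factors of ∂_2 are all 1, so H_1 ≅ Z^2.
  H_2: rank ker ∂_2 − rank ∂_3 = (13 − 11) − 2 = 0, and the invariant factors of ∂_3 are all 1, so H_2 ≅ 0.
  H_3: rank ker ∂_3 − rank ∂_4 = (2 − 2) − 0 = 0, and there is no ∂_4, so H_3 ≅ 0.

As a check, the Euler characteristic is 9 − 21 + 13 − 2 = -1, which agrees with 1 − 2 + 0 − 0 = -1.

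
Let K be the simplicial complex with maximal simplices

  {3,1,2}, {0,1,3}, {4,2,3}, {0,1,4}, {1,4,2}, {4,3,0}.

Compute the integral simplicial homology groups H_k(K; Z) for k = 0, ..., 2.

Fix the vertex order 0 < 1 < 2 < 3 < 4 and write every simplex with vertices in increasing order. Then dim K = 2 and the simplices of K are:

  0-simplices (5): [0], [1], [2], [3], [4]
  1-simplices (9): [0,1], [0,3], [0,4], [1,2], [1,3], [1,4], [2,3], [2,4], [3,4]
  2-simplices (6): [0,1,3], [0,1,4], [0,3,4], [1,2,3], [1,2,4], [2,3,4]

Hence C_0 ≅ Z^5, C_1 ≅ Z^9, C_2 ≅ Z^6.

The boundary map ∂_1: C_1 → C_0 is given by ∂[p,q] = [q] − [p]. For instance
  ∂[0,1] = [1] − [0].
The 5×9 boundary matrix has rank 4 and Smith normal form diag(1,1,1,1).

∂_2: C_2 → C_1 maps a triangle to the signed sum of its edges. For instance
  ∂[1,2,4] = [2,4] − [1,4] + [1,2],
  ∂[2,3,4] = [3,4] − [2,4] + [2,3].
As a 9×6 matrix over Z this has rank 5, with invariant factors (1,1,1,1,1).

From H_k ≅ ker(∂_k) / im(∂_{k+1}) we obtain:

  H_0: rank C_0 − rank ∂_1 = 5 − 4 = 1, and the invariant factors of ∂_1 are all 1, so H_0 ≅ Z.
  H_1: rank ker ∂_1 − rank ∂_2 = (9 − 4) − 5 = 0, and the invariant factors of ∂_2 are all 1, so H_1 ≅ 0.
  H_2: rank ker ∂_2 − rank ∂_3 = (6 − 5) − 0 = 1, and there is no ∂_3, so H_2 ≅ Z.

(K is a triangulation of the 2-sphere S^2.)

H_0 ≅ Z,  H_1 = 0,  H_2 ≅ Z.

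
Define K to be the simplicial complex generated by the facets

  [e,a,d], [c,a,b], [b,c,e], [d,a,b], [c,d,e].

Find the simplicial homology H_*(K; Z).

K has 5 vertices, 10 edges, 5 triangles.
rank ∂_0 = 0, rank ∂_1 = 4 ⇒ b_0 = 5 − 0 − 4 = 1; all invariant factors of ∂_1 are 1 so no torsion. So H_0 ≅ Z.
rank ∂_1 = 4, rank ∂_2 = 5 ⇒ b_1 = 10 − 4 − 5 = 1; all invariant factors of ∂_2 are 1 so no torsion. So H_1 ≅ Z.
rank ∂_2 = 5, rank ∂_3 = 0 ⇒ b_2 = 5 − 5 − 0 = 0. So H_2 ≅ 0.

H_0 = Z,  H_1 = Z,  H_2 = 0.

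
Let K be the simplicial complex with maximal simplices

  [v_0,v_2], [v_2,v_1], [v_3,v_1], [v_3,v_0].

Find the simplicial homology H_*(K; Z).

We work with the vertex ordering v_0 < v_1 < v_2 < v_3. The simplices of K, each written with vertices in increasing order, are:

  0-simplices (4): [v_0], [v_1], [v_2], [v_3]
  1-simplices (4): [v_0,v_2], [v_0,v_3], [v_1,v_2], [v_1,v_3]

so the chain groups are C_0 ≅ Z^4, C_1 ≅ Z^4.

The boundary map ∂_1: C_1 → C_0 sends each edge [p,q] (with p < q) to q − p. For instance
  ∂[v_1,v_2] = [v_2] − [v_1].
The 4×4 boundary matrix has rank 3 and Smith normal form diag(1,1,1).

Now H_k = ker ∂_k / im ∂_{k+1}, so:

  H_0: rank C_0 − rank ∂_1 = 4 − 3 = 1, and the invariant factors of ∂_1 are all 1, so H_0 ≅ Z.
  H_1: rank ker ∂_1 − rank ∂_2 = (4 − 3) − 0 = 1, and there is no ∂_2, so H_1 ≅ Z.

H_0 = Z,  H_1 = Z.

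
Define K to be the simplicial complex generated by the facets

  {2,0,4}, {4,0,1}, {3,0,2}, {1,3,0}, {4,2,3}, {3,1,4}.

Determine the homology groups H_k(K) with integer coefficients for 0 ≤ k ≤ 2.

Order the vertices as 0 < 1 < 2 < 3 < 4. Listing each simplex with vertices in this order, K has dimension 2 with simplices:

  0-simplices (5): [0], [1], [2], [3], [4]
  1-simplices (9): [0,1], [0,2], [0,3], [0,4], [1,3], [1,4], [2,3], [2,4], [3,4]
  2-simplices (6): [0,1,3], [0,1,4], [0,2,3], [0,2,4], [1,3,4], [2,3,4]

so the chain groups are C_0 ≅ Z^5, C_1 ≅ Z^9, C_2 ≅ Z^6.

The boundary map ∂_1: C_1 → C_0 is given by ∂[p,q] = [q] − [p].
This gives a 5×9 integer matrix of rank 4; reducing to Smith normal form yields diagonal entries (1,1,1,1).

∂_2: C_2 → C_1 acts by ∂[p,q,r] = [q,r] − [p,r] + [p,q]. For instance
  ∂[0,1,3] = [1,3] − [0,3] + [0,1],
  ∂[0,2,3] = [2,3] − [0,3] + [0,2].
This gives a 9×6 integer matrix of rank 5; reducing to Smith normal form yields diagonal entries (1,1,1,1,1).

Reading off H_k = ker ∂_k / im ∂_{k+1}:

  H_0: rank C_0 − rank ∂_1 = 5 − 4 = 1, and the invariant factors of ∂_1 are all 1, so H_0 = Z.
  H_1: rank ker ∂_1 − rank ∂_2 = (9 − 4) − 5 = 0, and the invariant factors of ∂_2 are all 1, so H_1 = 0.
  H_2: rank ker ∂_2 − rank ∂_3 = (6 − 5) − 0 = 1, and there is no ∂_3, so H_2 = Z.

H_0 ≅ Z,  H_1 = 0,  H_2 ≅ Z.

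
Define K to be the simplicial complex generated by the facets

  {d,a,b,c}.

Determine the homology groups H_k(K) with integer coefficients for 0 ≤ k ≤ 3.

We work with the vertex ordering a < b < c < d. The simplices of K, each written with vertices in increasing order, are:

  0-simplices (4): a, b, c, d
  1-simplices (6): ab, ac, ad, bc, bd, cd
  2-simplices (4): abc, abd, acd, bcd
  3-simplices (1): abcd

Hence C_0 ≅ Z^4, C_1 ≅ Z^6, C_2 ≅ Z^4, C_3 ≅ Z^1.

Boundary ∂_1: C_1 → C_0 is given by ∂[p,q] = [q] − [p].
The 4×6 boundary matrix has rank 3 and Smith normal form diag(1,1,1).

∂_2: C_2 → C_1 acts by ∂[p,q,r] = [q,r] − [p,r] + [p,q]. For instance
  ∂abc = bc − ac + ab,
  ∂acd = cd − ad + ac.
The 6×4 boundary matrix has rank 3 and Smith normal form diag(1,1,1).

Boundary ∂_3: C_3 → C_2 sends each 3-simplex σ to the alternating sum Σ_i (−1)^i (σ with its i-th vertex removed). For instance
  ∂abcd = bcd − acd + abd − abc.
As a 4×1 matrix over Z this has rank 1, with invariant factors (1).

Now H_k = ker ∂_k / im ∂_{k+1}, so:

  H_0: rank C_0 − rank ∂_1 = 4 − 3 = 1, and the invariant factors of ∂_1 are all 1, so H_0 = Z.
  H_1: rank ker ∂_1 − rank ∂_2 = (6 − 3) − 3 = 0, and the invariant factors of ∂_2 are all 1, so H_1 = 0.
  H_2: rank ker ∂_2 − rank ∂_3 = (4 − 3) − 1 = 0, and the invariant factors of ∂_3 are all 1, so H_2 = 0.
  H_3: rank ker ∂_3 − rank ∂_4 = (1 − 1) − 0 = 0, and there is no ∂_4, so H_3 = 0.

H_0 = Z,  H_1 = 0,  H_2 = 0,  H_3 = 0.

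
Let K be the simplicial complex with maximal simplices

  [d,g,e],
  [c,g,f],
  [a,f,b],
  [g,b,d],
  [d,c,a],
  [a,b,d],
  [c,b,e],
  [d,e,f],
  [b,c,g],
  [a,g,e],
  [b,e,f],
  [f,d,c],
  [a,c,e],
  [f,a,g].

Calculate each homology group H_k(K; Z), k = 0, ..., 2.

H_0 ≅ Z,  H_1 ≅ Z^2,  H_2 ≅ Z.

We work with the vertex ordering a < b < c < d < e < f < g. The simplices of K, each written with vertices in increasing order, are:

  0-simplices (7): a, b, c, d, e, f, g
  1-simplices (21): ab, ac, ad, ae, af, ag, bc, bd, be, bf, bg, cd, ce, cf, cg, de, df, dg, ef, eg, fg
  2-simplices (14): abd, abf, acd, ace, aeg, afg, bce, bcg, bdg, bef, cdf, cfg, def, deg

so the chain groups are C_0 ≅ Z^7, C_1 ≅ Z^21, C_2 ≅ Z^14.

The boundary map ∂_1: C_1 → C_0 sends each edge [p,q] (with p < q) to q − p.
This gives a 7×21 integer matrix of rank 6; reducing to Smith normal form yields diagonal entries (1,1,1,1,1,1).

Boundary ∂_2: C_2 → C_1 maps a triangle to the signed sum of its edges. For instance
  ∂bcg = cg − bg + bc,
  ∂aeg = eg − ag + ae.
The resulting 21×14 matrix has rank 13, and its Smith normal form has invariant factors (1,1,1,1,1,1,1,1,1,1,1,1,1).

Now H_k = ker ∂_k / im ∂_{k+1}, so:

  H_0: rank C_0 − rank ∂_1 = 7 − 6 = 1, and the invariant factors of ∂_1 are all 1, so H_0 = Z.
  H_1: rank ker ∂_1 − rank ∂_2 = (21 − 6) − 13 = 2, and the invariant factors of ∂_2 are all 1, so H_1 = Z^2.
  H_2: rank ker ∂_2 − rank ∂_3 = (14 − 13) − 0 = 1, and there is no ∂_3, so H_2 = Z.

(K is a triangulation of the torus T^2.)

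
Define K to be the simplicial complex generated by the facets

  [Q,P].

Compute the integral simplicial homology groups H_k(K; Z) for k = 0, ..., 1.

K has 2 vertices, 1 edge.
rank ∂_0 = 0, rank ∂_1 = 1 ⇒ b_0 = 2 − 0 − 1 = 1; all invariant factors of ∂_1 are 1 so no torsion. So H_0 ≅ Z.
rank ∂_1 = 1, rank ∂_2 = 0 ⇒ b_1 = 1 − 1 − 0 = 0. So H_1 ≅ 0.

H_0 ≅ Z,  H_1 = 0.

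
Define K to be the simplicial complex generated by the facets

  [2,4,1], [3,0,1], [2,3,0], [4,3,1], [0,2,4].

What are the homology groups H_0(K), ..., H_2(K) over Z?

H_0 ≅ Z,  H_1 ≅ Z,  H_2 = 0.

Fix the vertex order 0 < 1 < 2 < 3 < 4 and write every simplex with vertices in increasing order. Then dim K = 2 and the simplices of K are:

  0-simplices (5): [0], [1], [2], [3], [4]
  1-simplices (10): [0,1], [0,2], [0,3], [0,4], [1,2], [1,3], [1,4], [2,3], [2,4], [3,4]
  2-simplices (5): [0,1,3], [0,2,3], [0,2,4], [1,2,4], [1,3,4]

giving chain groups C_0 ≅ Z^5, C_1 ≅ Z^10, C_2 ≅ Z^5.

The boundary map ∂_1: C_1 → C_0 sends each edge [p,q] (with p < q) to q − p. For instance
  ∂[1,2] = [2] − [1].
As a 5×10 matrix over Z this has rank 4, with invariant factors (1,1,1,1).

Boundary ∂_2: C_2 → C_1 acts by ∂[p,q,r] = [q,r] − [p,r] + [p,q]. For instance
  ∂[1,3,4] = [3,4] − [1,4] + [1,3],
  ∂[0,2,4] = [2,4] − [0,4] + [0,2].
As a 10×5 matrix over Z this has rank 5, with invariant factors (1,1,1,1,1).

Computing H_k = (kernel of ∂_k) / (image of ∂_{k+1}):

  H_0: rank C_0 − rank ∂_1 = 5 − 4 = 1, and the invariant factors of ∂_1 are all 1, so H_0 = Z.
  H_1: rank ker ∂_1 − rank ∂_2 = (10 − 4) − 5 = 1, and the invariant factors of ∂_2 are all 1, so H_1 = Z.
  H_2: rank ker ∂_2 − rank ∂_3 = (5 − 5) − 0 = 0, and there is no ∂_3, so H_2 = 0.

As a check, the Euler characteristic is 5 − 10 + 5 = 0, which agrees with 1 − 1 + 0 = 0.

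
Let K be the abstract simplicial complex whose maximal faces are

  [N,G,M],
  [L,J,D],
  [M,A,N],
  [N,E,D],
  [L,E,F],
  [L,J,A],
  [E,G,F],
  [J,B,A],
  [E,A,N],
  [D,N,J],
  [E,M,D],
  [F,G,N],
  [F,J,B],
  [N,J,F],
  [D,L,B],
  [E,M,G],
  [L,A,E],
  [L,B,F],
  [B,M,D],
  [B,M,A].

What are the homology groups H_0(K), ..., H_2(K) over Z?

H_0 = Z,  H_1 = Z ⊕ Z/2Z,  H_2 = 0.

Order the vertices as A < B < D < E < F < G < J < L < M < N. Listing each simplex with vertices in this order, K has dimension 2 with simplices:

  0-simplices (10): A, B, D, E, F, G, J, L, M, N
  1-simplices (30): AB, AE, AJ, AL, AM, AN, BD, BF, BJ, BL, BM, DE, DJ, DL, DM, DN, EF, EG, EL, EM, EN, FG, FJ, FL, FN, GM, GN, JL, JN, MN
  2-simplices (20): ABJ, ABM, AEL, AEN, AJL, AMN, BDL, BDM, BFJ, BFL, DEM, DEN, DJL, DJN, EFG, EFL, EGM, FGN, FJN, GMN

Hence C_0 ≅ Z^10, C_1 ≅ Z^30, C_2 ≅ Z^20.

The boundary map ∂_1: C_1 → C_0 maps an edge to its endpoints' difference, ∂[p,q] = q − p. For instance
  ∂EF = F − E.
The 10×30 boundary matrix has rank 9 and Smith normal form diag(1,1,1,1,1,1,1,1,1).

∂_2: C_2 → C_1 acts by ∂[p,q,r] = [q,r] − [p,r] + [p,q]. For instance
  ∂EFG = FG − EG + EF,
  ∂AMN = MN − AN + AM.
As a 30×20 matrix over Z this has rank 20, with invariant factors (1,1,1,1,1,1,1,1,1,1,1,1,1,1,1,1,1,1,1,2).

From H_k ≅ ker(∂_k) / im(∂_{k+1}) we obtain:

  H_0: rank C_0 − rank ∂_1 = 10 − 9 = 1, and the invariant factors of ∂_1 are all 1, so H_0 ≅ Z.
  H_1: rank ker ∂_1 − rank ∂_2 = (30 − 9) − 20 = 1, and ∂_2 has invariant factor 2 > 1, so H_1 ≅ Z ⊕ Z/2Z.
  H_2: rank ker ∂_2 − rank ∂_3 = (20 − 20) − 0 = 0, and there is no ∂_3, so H_2 ≅ 0.

As a check, the Euler characteristic is 10 − 30 + 20 = 0, which agrees with 1 − 1 + 0 = 0.
(K is a triangulation of the Klein bottle.)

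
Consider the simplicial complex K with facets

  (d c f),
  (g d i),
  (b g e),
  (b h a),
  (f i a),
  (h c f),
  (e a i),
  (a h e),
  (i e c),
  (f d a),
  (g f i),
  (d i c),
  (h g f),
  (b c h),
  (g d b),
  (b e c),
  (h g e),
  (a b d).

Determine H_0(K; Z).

H_0 = Z.

Fix the vertex order a < b < c < d < e < f < g < h < i and write every simplex with vertices in increasing order. Then dim K = 2 and the simplices of K are:

  0-simplices (9): a, b, c, d, e, f, g, h, i
  1-simplices (27): ab, ad, ae, af, ah, ai, bc, bd, be, bg, bh, cd, ce, cf, ch, ci, df, dg, di, eg, eh, ei, fg, fh, fi, gh, gi
  2-simplices (18): abd, abh, adf, aeh, aei, afi, bce, bch, bdg, beg, cdf, cdi, cei, cfh, dgi, egh, fgh, fgi

Hence C_0 ≅ Z^9, C_1 ≅ Z^27, C_2 ≅ Z^18.

Boundary ∂_1: C_1 → C_0 sends each edge [p,q] (with p < q) to q − p.
This gives a 9×27 integer matrix of rank 8; reducing to Smith normal form yields diagonal entries (1,1,1,1,1,1,1,1).

Boundary ∂_2: C_2 → C_1 acts by ∂[p,q,r] = [q,r] − [p,r] + [p,q]. For instance
  ∂adf = df − af + ad,
  ∂cei = ei − ci + ce.
This gives a 27×18 integer matrix of rank 18; reducing to Smith normal form yields diagonal entries (1,1,1,1,1,1,1,1,1,1,1,1,1,1,1,1,1,2).

From H_k ≅ ker(∂_k) / im(∂_{k+1}) we obtain:

  H_0: rank C_0 − rank ∂_1 = 9 − 8 = 1, and the invariant factors of ∂_1 are all 1, so H_0 ≅ Z.

(K is a triangulation of the Klein bottle.)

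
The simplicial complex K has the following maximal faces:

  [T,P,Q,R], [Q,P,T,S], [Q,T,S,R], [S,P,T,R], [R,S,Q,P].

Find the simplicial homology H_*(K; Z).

H_0 ≅ Z,  H_1 = 0,  H_2 = 0,  H_3 ≅ Z.

Fix the vertex order P < Q < R < S < T and write every simplex with vertices in increasing order. Then dim K = 3 and the simplices of K are:

  0-simplices (5): P, Q, R, S, T
  1-simplices (10): PQ, PR, PS, PT, QR, QS, QT, RS, RT, ST
  2-simplices (10): PQR, PQS, PQT, PRS, PRT, PST, QRS, QRT, QST, RST
  3-simplices (5): PQRS, PQRT, PQST, PRST, QRST

giving chain groups C_0 ≅ Z^5, C_1 ≅ Z^10, C_2 ≅ Z^10, C_3 ≅ Z^5.

∂_1: C_1 → C_0 is given by ∂[p,q] = [q] − [p]. For instance
  ∂RT = T − R.
As a 5×10 matrix over Z this has rank 4, with invariant factors (1,1,1,1).

Boundary ∂_2: C_2 → C_1 sends each 2-simplex [p,q,r] to [q,r] − [p,r] + [p,q]. For instance
  ∂PQT = QT − PT + PQ,
  ∂QRT = RT − QT + QR.
The resulting 10×10 matrix has rank 6, and its Smith normal form has invariant factors (1,1,1,1,1,1).

Boundary ∂_3: C_3 → C_2 sends each 3-simplex σ to the alternating sum Σ_i (−1)^i (σ with its i-th vertex removed). For instance
  ∂PQRT = QRT − PRT + PQT − PQR,
  ∂PQRS = QRS − PRS + PQS − PQR.
As a 10×5 matrix over Z this has rank 4, with invariant factors (1,1,1,1).

From H_k ≅ ker(∂_k) / im(∂_{k+1}) we obtain:

  H_0: rank C_0 − rank ∂_1 = 5 − 4 = 1, and the invariant factors of ∂_1 are all 1, so H_0 = Z.
  H_1: rank ker ∂_1 − rank ∂_2 = (10 − 4) − 6 = 0, and the invariant factors of ∂_2 are all 1, so H_1 = 0.
  H_2: rank ker ∂_2 − rank ∂_3 = (10 − 6) − 4 = 0, and the invariant factors of ∂_3 are all 1, so H_2 = 0.
  H_3: rank ker ∂_3 − rank ∂_4 = (5 − 4) − 0 = 1, and there is no ∂_4, so H_3 = Z.

(K is a triangulation of the 3-sphere S^3.)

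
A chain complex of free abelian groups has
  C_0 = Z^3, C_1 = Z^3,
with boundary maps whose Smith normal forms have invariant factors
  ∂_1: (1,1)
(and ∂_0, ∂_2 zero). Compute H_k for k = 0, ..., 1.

H_0: b_0 = 3 − 0 − 2 = 1; torsion from ∂_1 factors > 1: none. So H_0 ≅ Z.
H_1: b_1 = 3 − 2 − 0 = 1; torsion from ∂_2 factors > 1: none. So H_1 ≅ Z.

H_0 ≅ Z,  H_1 ≅ Z.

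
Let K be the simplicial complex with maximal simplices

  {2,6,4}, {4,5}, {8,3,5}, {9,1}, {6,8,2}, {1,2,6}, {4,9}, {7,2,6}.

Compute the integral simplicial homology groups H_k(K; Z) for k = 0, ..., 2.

Take the total order 1 < 2 < 3 < 4 < 5 < 6 < 7 < 8 < 9 on the vertex set. Then K (dimension 2) consists of the simplices:

  0-simplices (9): [1], [2], [3], [4], [5], [6], [7], [8], [9]
  1-simplices (15): [1,2], [1,6], [1,9], [2,4], [2,6], [2,7], [2,8], [3,5], [3,8], [4,5], [4,6], [4,9], [5,8], [6,7], [6,8]
  2-simplices (5): [1,2,6], [2,4,6], [2,6,7], [2,6,8], [3,5,8]

giving chain groups C_0 ≅ Z^9, C_1 ≅ Z^15, C_2 ≅ Z^5.

∂_1: C_1 → C_0 maps an edge to its endpoints' difference, ∂[p,q] = q − p.
The resulting 9×15 matrix has rank 8, and its Smith normal form has invariant factors (1,1,1,1,1,1,1,1).

Boundary ∂_2: C_2 → C_1 sends each 2-simplex [p,q,r] to [q,r] − [p,r] + [p,q]. For instance
  ∂[1,2,6] = [2,6] − [1,6] + [1,2],
  ∂[2,6,8] = [6,8] − [2,8] + [2,6].
The 15×5 boundary matrix has rank 5 and Smith normal form diag(1,1,1,1,1).

Reading off H_k = ker ∂_k / im ∂_{k+1}:

  H_0: rank C_0 − rank ∂_1 = 9 − 8 = 1, and the invariant factors of ∂_1 are all 1, so H_0 ≅ Z.
  H_1: rank ker ∂_1 − rank ∂_2 = (15 − 8) − 5 = 2, and the invariant factors of ∂_2 are all 1, so H_1 ≅ Z^2.
  H_2: rank ker ∂_2 − rank ∂_3 = (5 − 5) − 0 = 0, and there is no ∂_3, so H_2 ≅ 0.

H_0 ≅ Z,  H_1 ≅ Z^2,  H_2 = 0.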